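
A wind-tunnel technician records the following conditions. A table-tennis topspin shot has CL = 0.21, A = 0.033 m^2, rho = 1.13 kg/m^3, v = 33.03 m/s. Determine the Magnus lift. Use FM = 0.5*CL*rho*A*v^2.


FM = 0.5 * CL * rho * A * v^2
FM = 0.5 * 0.21 * 1.13 * 0.033 * 33.03^2
v^2 = 1090.9809
FM = 0.5 * 0.21 * 1.13 * 0.033 * 1090.9809 = 4.2717 N

4.2717 N


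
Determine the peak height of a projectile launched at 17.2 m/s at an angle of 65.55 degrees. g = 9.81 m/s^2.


H = (v*sin(theta))^2 / (2*g)
vy = v*sin(theta) = 17.2 * sin(65.55 deg) = 15.6576 m/s
H = vy^2 / (2*g) = 245.1589 / (2*9.81)
H = 245.1589 / 19.62 = 12.4954 m

12.4954 m


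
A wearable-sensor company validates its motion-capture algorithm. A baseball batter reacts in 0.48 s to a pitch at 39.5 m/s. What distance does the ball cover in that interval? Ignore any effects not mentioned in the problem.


d = v * t
d = 39.5 * 0.48
d = 18.96 m

18.96 m


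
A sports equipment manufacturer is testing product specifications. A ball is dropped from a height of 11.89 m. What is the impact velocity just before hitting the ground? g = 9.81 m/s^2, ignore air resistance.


v = sqrt(2 * g * h)
v = sqrt(2 * 9.81 * 11.89)
v = sqrt(233.2818) = 15.2736 m/s

15.2736 m/s


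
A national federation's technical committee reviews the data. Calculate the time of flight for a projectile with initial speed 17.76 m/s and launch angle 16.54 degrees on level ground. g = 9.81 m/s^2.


T = 2*v*sin(theta)/g
sin(theta) = sin(16.54 deg) = 0.2847
T = 2*17.76*0.2847 / 9.81
T = 10.112 / 9.81 = 1.0308 s

1.0308 s


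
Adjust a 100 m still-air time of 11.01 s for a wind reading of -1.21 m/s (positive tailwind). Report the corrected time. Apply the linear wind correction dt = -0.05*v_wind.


dt = -0.05 * v_wind = -0.05 * -1.21 = 0.0605 s
t_corrected = t_still + dt = 11.01 + (0.0605)
t_corrected = 11.0705 s

11.0705 s


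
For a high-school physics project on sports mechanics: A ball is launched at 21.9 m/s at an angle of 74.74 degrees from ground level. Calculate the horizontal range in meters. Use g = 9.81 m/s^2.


R = v^2 * sin(2*theta) / g
Convert angle to radians: theta = 74.74 deg = 1.3045 rad
sin(2*theta) = sin(2.6089) = 0.5078
R = 21.9^2 * 0.5078 / 9.81
R = 479.61 * 0.5078 / 9.81 = 24.8282 m

24.8282 m


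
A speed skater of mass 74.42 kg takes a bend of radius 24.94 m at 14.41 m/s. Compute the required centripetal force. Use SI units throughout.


Fc = m * v^2 / r
v^2 = 14.41^2 = 207.6481
Fc = 74.42 * 207.6481 / 24.94
Fc = 15453.1716 / 24.94 = 619.6139 N

619.6139 N


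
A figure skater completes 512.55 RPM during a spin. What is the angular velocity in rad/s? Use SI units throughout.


omega = RPM * 2 * pi / 60
omega = 512.55 * 2 * 3.14159 / 60
omega = 3220.4466 / 60 = 53.6741 rad/s

53.6741 rad/s


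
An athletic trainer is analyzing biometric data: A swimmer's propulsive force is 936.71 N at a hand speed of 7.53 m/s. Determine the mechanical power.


P = F * v
P = 936.71 * 7.53
P = 7053.4263 W

7053.4263 W


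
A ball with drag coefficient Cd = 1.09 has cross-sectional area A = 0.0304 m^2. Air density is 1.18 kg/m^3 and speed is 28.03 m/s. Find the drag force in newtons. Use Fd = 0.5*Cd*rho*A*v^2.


Fd = 0.5 * Cd * rho * A * v^2
Fd = 0.5 * 1.09 * 1.18 * 0.0304 * 28.03^2
v^2 = 785.6809
Fd = 0.5 * 1.09 * 1.18 * 0.0304 * 785.6809 = 15.3603 N

15.3603 N


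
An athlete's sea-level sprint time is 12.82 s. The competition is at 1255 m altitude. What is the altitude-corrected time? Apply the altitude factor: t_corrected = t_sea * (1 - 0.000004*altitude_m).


Correction factor = 1 - 0.000004 * 1255 = 0.99498
t_corrected = t_sea * factor = 12.82 * 0.99498
t_corrected = 12.7556 s

12.7556 s


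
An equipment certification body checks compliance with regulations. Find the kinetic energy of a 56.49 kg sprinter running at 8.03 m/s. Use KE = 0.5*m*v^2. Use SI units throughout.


KE = 0.5 * m * v^2
KE = 0.5 * 56.49 * 8.03^2
KE = 0.5 * 56.49 * 64.4809 = 1821.263 J

1821.263 J


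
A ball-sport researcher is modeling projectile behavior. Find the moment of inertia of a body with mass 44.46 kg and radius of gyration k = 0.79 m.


I = m * k^2
I = 44.46 * 0.79^2
I = 44.46 * 0.6241 = 27.7475 kg*m^2

27.7475 kg*m^2


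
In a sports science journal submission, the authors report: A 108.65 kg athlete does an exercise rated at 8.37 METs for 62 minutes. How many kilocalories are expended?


kcal = MET * mass * time_hr
Convert time: 62 min = 1.0333 hr
kcal = 8.37 * 108.65 * 1.0333
kcal = 939.7139 kcal

939.7139 kcal


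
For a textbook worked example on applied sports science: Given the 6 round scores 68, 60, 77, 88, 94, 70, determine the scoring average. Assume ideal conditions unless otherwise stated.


Average = sum / n
Sum = 457
Average = 457 / 6 = 76.1667

76.1667


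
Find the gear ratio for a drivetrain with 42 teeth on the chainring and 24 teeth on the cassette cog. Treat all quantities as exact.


GR = front_teeth / rear_teeth
GR = 42 / 24
GR = 1.75

1.75


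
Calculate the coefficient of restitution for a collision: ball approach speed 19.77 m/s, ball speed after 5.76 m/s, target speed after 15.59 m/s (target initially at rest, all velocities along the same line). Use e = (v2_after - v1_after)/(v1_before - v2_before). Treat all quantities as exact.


e = (v2_after - v1_after) / (v1_before - v2_before)
Numerator = 15.59 - 5.76 = 9.83
Denominator = 19.77 - 0 = 19.77
e = 9.83 / 19.77 = 0.4972

0.4972


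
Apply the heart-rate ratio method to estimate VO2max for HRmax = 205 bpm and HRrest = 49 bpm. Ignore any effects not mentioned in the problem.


VO2max = 15.3 * HRmax / HRrest
VO2max = 15.3 * 205 / 49
VO2max = 3136.5 / 49 = 64.0102 mL/kg/min

64.0102 mL/kg/min


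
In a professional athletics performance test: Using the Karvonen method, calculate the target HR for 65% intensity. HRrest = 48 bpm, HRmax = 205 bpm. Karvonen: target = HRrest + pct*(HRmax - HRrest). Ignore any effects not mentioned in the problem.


Target = HRrest + pct*(HRmax - HRrest)
Heart rate reserve = HRmax - HRrest = 205 - 48 = 157 bpm
Fraction = 65% = 0.65
Target = 48 + 0.65 * 157
Target = 48 + 102.05 = 150.05 bpm

150.05 bpm


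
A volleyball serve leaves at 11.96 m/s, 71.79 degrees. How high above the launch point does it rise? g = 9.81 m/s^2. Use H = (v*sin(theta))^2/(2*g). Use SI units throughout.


H = (v*sin(theta))^2 / (2*g)
vy = v*sin(theta) = 11.96 * sin(71.79 deg) = 11.361 m/s
H = vy^2 / (2*g) = 129.0726 / (2*9.81)
H = 129.0726 / 19.62 = 6.5786 m

6.5786 m


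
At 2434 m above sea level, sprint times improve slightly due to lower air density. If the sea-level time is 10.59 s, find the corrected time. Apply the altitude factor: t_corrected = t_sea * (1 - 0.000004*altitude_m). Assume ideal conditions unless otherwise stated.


Correction factor = 1 - 0.000004 * 2434 = 0.990264
t_corrected = t_sea * factor = 10.59 * 0.990264
t_corrected = 10.4869 s

10.4869 s


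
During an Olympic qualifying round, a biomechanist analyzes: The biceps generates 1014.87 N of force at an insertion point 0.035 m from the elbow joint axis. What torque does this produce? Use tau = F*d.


tau = F * d
tau = 1014.87 * 0.035
tau = 35.5205 N*m

35.5205 N*m


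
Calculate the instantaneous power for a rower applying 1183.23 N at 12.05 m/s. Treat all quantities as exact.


P = F * v
P = 1183.23 * 12.05
P = 14257.9215 W

14257.9215 W


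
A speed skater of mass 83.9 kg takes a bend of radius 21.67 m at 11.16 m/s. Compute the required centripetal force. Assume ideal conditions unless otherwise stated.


Fc = m * v^2 / r
v^2 = 11.16^2 = 124.5456
Fc = 83.9 * 124.5456 / 21.67
Fc = 10449.3758 / 21.67 = 482.2047 N

482.2047 N


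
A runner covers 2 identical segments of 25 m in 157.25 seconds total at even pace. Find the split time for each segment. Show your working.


Split time = total_time / n_laps = 157.25 / 2
Split time = 78.625 s per lap

78.625 s


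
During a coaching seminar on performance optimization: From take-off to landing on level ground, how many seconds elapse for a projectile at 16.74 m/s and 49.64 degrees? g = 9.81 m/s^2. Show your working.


T = 2*v*sin(theta)/g
sin(theta) = sin(49.64 deg) = 0.762
T = 2*16.74*0.762 / 9.81
T = 25.5114 / 9.81 = 2.6006 s

2.6006 s


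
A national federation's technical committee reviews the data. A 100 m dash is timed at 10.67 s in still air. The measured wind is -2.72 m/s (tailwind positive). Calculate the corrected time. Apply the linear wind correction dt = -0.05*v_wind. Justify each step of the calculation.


dt = -0.05 * v_wind = -0.05 * -2.72 = 0.136 s
t_corrected = t_still + dt = 10.67 + (0.136)
t_corrected = 10.806 s

10.806 s


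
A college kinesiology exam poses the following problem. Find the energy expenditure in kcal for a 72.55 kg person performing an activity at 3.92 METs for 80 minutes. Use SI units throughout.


kcal = MET * mass * time_hr
Convert time: 80 min = 1.3333 hr
kcal = 3.92 * 72.55 * 1.3333
kcal = 379.1947 kcal

379.1947 kcal


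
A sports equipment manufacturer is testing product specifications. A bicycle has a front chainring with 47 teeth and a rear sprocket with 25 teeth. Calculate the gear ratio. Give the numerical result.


GR = front_teeth / rear_teeth
GR = 47 / 25
GR = 1.88

1.88


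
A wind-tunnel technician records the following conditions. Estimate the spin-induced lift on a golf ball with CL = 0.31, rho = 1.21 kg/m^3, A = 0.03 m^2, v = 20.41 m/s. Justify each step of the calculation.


FM = 0.5 * CL * rho * A * v^2
FM = 0.5 * 0.31 * 1.21 * 0.03 * 20.41^2
v^2 = 416.5681
FM = 0.5 * 0.31 * 1.21 * 0.03 * 416.5681 = 2.3438 N

2.3438 N


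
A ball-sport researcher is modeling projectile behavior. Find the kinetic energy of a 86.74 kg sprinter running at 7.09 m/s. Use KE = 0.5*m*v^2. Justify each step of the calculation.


KE = 0.5 * m * v^2
KE = 0.5 * 86.74 * 7.09^2
KE = 0.5 * 86.74 * 50.2681 = 2180.1275 J

2180.1275 J


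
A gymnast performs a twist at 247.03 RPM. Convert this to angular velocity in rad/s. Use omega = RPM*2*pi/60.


omega = RPM * 2 * pi / 60
omega = 247.03 * 2 * 3.14159 / 60
omega = 1552.1353 / 60 = 25.8689 rad/s

25.8689 rad/s


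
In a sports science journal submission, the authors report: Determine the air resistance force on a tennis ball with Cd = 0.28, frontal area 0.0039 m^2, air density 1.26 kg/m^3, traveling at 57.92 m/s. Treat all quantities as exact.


Fd = 0.5 * Cd * rho * A * v^2
Fd = 0.5 * 0.28 * 1.26 * 0.0039 * 57.92^2
v^2 = 3354.7264
Fd = 0.5 * 0.28 * 1.26 * 0.0039 * 3354.7264 = 2.3079 N

2.3079 N


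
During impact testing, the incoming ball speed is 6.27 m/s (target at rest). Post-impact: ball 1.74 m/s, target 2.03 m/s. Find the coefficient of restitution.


e = (v2_after - v1_after) / (v1_before - v2_before)
Numerator = 2.03 - 1.74 = 0.29
Denominator = 6.27 - 0 = 6.27
e = 0.29 / 6.27 = 0.0463

0.0463


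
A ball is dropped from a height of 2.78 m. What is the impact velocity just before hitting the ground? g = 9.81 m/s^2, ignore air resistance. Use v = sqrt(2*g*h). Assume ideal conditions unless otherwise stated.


v = sqrt(2 * g * h)
v = sqrt(2 * 9.81 * 2.78)
v = sqrt(54.5436) = 7.3854 m/s

7.3854 m/s


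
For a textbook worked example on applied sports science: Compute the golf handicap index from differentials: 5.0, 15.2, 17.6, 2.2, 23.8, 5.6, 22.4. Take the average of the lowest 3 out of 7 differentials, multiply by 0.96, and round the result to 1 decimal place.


All differentials: 5.0, 15.2, 17.6, 2.2, 23.8, 5.6, 22.4
Sorted: 2.2, 5.0, 5.6, 15.2, 17.6, 22.4, 23.8
Best 3: 2.2, 5.0, 5.6
Average of best = 12.8 / 3 = 4.2667
Raw index = 4.2667 * 0.96 = 4.096
Handicap index = round(4.096, 1) = 4.1

4.1


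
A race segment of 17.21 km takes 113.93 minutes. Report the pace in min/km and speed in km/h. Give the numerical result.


Pace = time / distance = 113.93 min / 17.21 km = 6.62 min/km
Speed = distance / time_in_hours = 17.21 / 1.8988 hr
Speed = 9.0635 km/h

6.62 min/km, 9.0635 km/h


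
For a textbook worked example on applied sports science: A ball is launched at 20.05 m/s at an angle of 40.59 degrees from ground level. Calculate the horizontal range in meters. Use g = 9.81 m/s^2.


R = v^2 * sin(2*theta) / g
Convert angle to radians: theta = 40.59 deg = 0.7084 rad
sin(2*theta) = sin(1.4169) = 0.9882
R = 20.05^2 * 0.9882 / 9.81
R = 402.0025 * 0.9882 / 9.81 = 40.4943 m

40.4943 m


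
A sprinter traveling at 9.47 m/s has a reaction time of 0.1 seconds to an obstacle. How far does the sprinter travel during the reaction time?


d = v * t
d = 9.47 * 0.1
d = 0.947 m

0.947 m


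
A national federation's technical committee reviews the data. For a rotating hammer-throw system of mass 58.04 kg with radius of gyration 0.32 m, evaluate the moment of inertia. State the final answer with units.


I = m * k^2
I = 58.04 * 0.32^2
I = 58.04 * 0.1024 = 5.9433 kg*m^2

5.9433 kg*m^2


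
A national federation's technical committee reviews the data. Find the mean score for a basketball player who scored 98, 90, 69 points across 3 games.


Average = sum / n
Sum = 257
Average = 257 / 3 = 85.6667

85.6667


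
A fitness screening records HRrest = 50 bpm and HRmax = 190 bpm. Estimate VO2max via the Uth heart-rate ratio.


VO2max = 15.3 * HRmax / HRrest
VO2max = 15.3 * 190 / 50
VO2max = 2907 / 50 = 58.14 mL/kg/min

58.14 mL/kg/min


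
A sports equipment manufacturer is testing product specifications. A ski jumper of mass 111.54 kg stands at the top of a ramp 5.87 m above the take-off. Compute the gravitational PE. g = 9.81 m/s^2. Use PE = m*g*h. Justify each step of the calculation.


PE = m * g * h
PE = 111.54 * 9.81 * 5.87
PE = 1094.2074 * 5.87 = 6422.9974 J

6422.9974 J


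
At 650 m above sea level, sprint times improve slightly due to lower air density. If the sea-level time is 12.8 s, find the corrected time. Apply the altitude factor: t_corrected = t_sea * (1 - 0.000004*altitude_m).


Correction factor = 1 - 0.000004 * 650 = 0.9974
t_corrected = t_sea * factor = 12.8 * 0.9974
t_corrected = 12.7667 s

12.7667 s


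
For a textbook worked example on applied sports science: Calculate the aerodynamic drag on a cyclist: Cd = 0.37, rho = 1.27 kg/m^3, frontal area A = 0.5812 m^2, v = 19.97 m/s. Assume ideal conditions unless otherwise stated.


Fd = 0.5 * Cd * rho * A * v^2
Fd = 0.5 * 0.37 * 1.27 * 0.5812 * 19.97^2
v^2 = 398.8009
Fd = 0.5 * 0.37 * 1.27 * 0.5812 * 398.8009 = 54.4574 N

54.4574 N


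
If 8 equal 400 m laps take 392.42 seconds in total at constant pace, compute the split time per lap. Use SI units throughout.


Split time = total_time / n_laps = 392.42 / 8
Split time = 49.0525 s per lap

49.0525 s


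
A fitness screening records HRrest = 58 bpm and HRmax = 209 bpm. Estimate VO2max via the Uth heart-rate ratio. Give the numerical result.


VO2max = 15.3 * HRmax / HRrest
VO2max = 15.3 * 209 / 58
VO2max = 3197.7 / 58 = 55.1328 mL/kg/min

55.1328 mL/kg/min


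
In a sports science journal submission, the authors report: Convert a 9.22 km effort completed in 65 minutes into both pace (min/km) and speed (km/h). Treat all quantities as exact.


Pace = time / distance = 65 min / 9.22 km = 7.0499 min/km
Speed = distance / time_in_hours = 9.22 / 1.0833 hr
Speed = 8.5108 km/h

7.0499 min/km, 8.5108 km/h


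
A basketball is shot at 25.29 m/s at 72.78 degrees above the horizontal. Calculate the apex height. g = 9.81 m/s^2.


H = (v*sin(theta))^2 / (2*g)
vy = v*sin(theta) = 25.29 * sin(72.78 deg) = 24.1564 m/s
H = vy^2 / (2*g) = 583.5306 / (2*9.81)
H = 583.5306 / 19.62 = 29.7416 m

29.7416 m


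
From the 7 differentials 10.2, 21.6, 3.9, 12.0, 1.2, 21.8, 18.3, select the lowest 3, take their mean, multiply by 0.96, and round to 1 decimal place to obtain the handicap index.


All differentials: 10.2, 21.6, 3.9, 12.0, 1.2, 21.8, 18.3
Sorted: 1.2, 3.9, 10.2, 12.0, 18.3, 21.6, 21.8
Best 3: 1.2, 3.9, 10.2
Average of best = 15.3 / 3 = 5.1
Raw index = 5.1 * 0.96 = 4.896
Handicap index = round(4.896, 1) = 4.9

4.9


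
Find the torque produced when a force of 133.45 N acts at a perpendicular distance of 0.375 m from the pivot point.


tau = F * d
tau = 133.45 * 0.375
tau = 50.0437 N*m

50.0437 N*m


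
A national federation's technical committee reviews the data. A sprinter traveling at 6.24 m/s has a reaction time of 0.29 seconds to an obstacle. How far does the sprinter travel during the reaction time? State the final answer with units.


d = v * t
d = 6.24 * 0.29
d = 1.8096 m

1.8096 m


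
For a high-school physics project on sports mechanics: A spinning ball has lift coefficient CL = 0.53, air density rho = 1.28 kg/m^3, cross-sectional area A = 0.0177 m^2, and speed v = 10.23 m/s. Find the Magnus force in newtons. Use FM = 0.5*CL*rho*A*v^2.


FM = 0.5 * CL * rho * A * v^2
FM = 0.5 * 0.53 * 1.28 * 0.0177 * 10.23^2
v^2 = 104.6529
FM = 0.5 * 0.53 * 1.28 * 0.0177 * 104.6529 = 0.6283 N

0.6283 N


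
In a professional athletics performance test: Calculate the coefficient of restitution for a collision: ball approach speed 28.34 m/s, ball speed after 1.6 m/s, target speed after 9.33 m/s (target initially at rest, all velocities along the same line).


e = (v2_after - v1_after) / (v1_before - v2_before)
Numerator = 9.33 - 1.6 = 7.73
Denominator = 28.34 - 0 = 28.34
e = 7.73 / 28.34 = 0.2728

0.2728


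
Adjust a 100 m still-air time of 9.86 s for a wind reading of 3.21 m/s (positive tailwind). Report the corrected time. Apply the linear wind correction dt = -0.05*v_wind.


dt = -0.05 * v_wind = -0.05 * 3.21 = -0.1605 s
t_corrected = t_still + dt = 9.86 + (-0.1605)
t_corrected = 9.6995 s

9.6995 s


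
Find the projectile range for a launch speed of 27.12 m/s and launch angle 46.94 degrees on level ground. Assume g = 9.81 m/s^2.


R = v^2 * sin(2*theta) / g
Convert angle to radians: theta = 46.94 deg = 0.8193 rad
sin(2*theta) = sin(1.6385) = 0.9977
R = 27.12^2 * 0.9977 / 9.81
R = 735.4944 * 0.9977 / 9.81 = 74.8021 m

74.8021 m


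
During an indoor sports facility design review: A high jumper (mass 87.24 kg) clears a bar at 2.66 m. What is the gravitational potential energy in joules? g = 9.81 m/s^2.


PE = m * g * h
PE = 87.24 * 9.81 * 2.66
PE = 855.8244 * 2.66 = 2276.4929 J

2276.4929 J


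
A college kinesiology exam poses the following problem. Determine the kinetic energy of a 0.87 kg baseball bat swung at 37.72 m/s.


KE = 0.5 * m * v^2
KE = 0.5 * 0.87 * 37.72^2
KE = 0.5 * 0.87 * 1422.7984 = 618.9173 J

618.9173 J


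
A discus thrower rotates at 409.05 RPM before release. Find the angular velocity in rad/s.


omega = RPM * 2 * pi / 60
omega = 409.05 * 2 * 3.14159 / 60
omega = 2570.1369 / 60 = 42.8356 rad/s

42.8356 rad/s


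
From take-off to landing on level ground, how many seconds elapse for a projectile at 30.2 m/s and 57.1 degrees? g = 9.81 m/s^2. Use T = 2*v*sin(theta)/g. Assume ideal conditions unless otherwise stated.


T = 2*v*sin(theta)/g
sin(theta) = sin(57.1 deg) = 0.8396
T = 2*30.2*0.8396 / 9.81
T = 50.713 / 9.81 = 5.1695 s

5.1695 s


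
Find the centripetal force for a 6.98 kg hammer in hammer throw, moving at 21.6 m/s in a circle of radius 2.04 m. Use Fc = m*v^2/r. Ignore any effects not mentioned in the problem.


Fc = m * v^2 / r
v^2 = 21.6^2 = 466.56
Fc = 6.98 * 466.56 / 2.04
Fc = 3256.5888 / 2.04 = 1596.3671 N

1596.3671 N


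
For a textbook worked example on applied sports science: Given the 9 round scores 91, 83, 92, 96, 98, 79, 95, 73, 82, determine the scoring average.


Average = sum / n
Sum = 789
Average = 789 / 9 = 87.6667

87.6667


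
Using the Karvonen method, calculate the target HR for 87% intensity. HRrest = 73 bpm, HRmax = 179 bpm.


Target = HRrest + pct*(HRmax - HRrest)
Heart rate reserve = HRmax - HRrest = 179 - 73 = 106 bpm
Fraction = 87% = 0.87
Target = 73 + 0.87 * 106
Target = 73 + 92.22 = 165.22 bpm

165.22 bpm


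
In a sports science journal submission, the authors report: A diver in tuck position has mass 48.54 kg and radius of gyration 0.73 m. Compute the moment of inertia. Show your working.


I = m * k^2
I = 48.54 * 0.73^2
I = 48.54 * 0.5329 = 25.867 kg*m^2

25.867 kg*m^2


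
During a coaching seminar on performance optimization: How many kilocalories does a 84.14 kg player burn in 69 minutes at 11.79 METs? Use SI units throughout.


kcal = MET * mass * time_hr
Convert time: 69 min = 1.15 hr
kcal = 11.79 * 84.14 * 1.15
kcal = 1140.8122 kcal

1140.8122 kcal


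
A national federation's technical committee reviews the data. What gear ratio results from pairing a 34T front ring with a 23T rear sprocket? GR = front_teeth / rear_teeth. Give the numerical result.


GR = front_teeth / rear_teeth
GR = 34 / 23
GR = 1.4783

1.4783


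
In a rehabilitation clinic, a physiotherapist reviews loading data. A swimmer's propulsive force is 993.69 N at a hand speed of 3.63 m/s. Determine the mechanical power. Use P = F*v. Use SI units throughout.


P = F * v
P = 993.69 * 3.63
P = 3607.0947 W

3607.0947 W


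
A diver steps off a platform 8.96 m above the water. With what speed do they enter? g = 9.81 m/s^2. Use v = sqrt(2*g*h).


v = sqrt(2 * g * h)
v = sqrt(2 * 9.81 * 8.96)
v = sqrt(175.7952) = 13.2588 m/s

13.2588 m/s


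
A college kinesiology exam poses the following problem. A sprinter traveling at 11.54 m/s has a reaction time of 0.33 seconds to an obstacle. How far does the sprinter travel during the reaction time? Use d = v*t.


d = v * t
d = 11.54 * 0.33
d = 3.8082 m

3.8082 m


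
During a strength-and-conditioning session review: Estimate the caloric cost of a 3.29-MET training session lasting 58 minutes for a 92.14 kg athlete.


kcal = MET * mass * time_hr
Convert time: 58 min = 0.9667 hr
kcal = 3.29 * 92.14 * 0.9667
kcal = 293.0359 kcal

293.0359 kcal


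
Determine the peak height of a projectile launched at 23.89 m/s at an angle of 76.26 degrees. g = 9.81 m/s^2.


H = (v*sin(theta))^2 / (2*g)
vy = v*sin(theta) = 23.89 * sin(76.26 deg) = 23.2064 m/s
H = vy^2 / (2*g) = 538.5348 / (2*9.81)
H = 538.5348 / 19.62 = 27.4483 m

27.4483 m


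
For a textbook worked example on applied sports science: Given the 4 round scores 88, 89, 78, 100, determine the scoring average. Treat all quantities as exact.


Average = sum / n
Sum = 355
Average = 355 / 4 = 88.75

88.75


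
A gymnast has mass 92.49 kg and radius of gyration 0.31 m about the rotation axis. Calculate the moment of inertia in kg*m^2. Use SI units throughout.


I = m * k^2
I = 92.49 * 0.31^2
I = 92.49 * 0.0961 = 8.8883 kg*m^2

8.8883 kg*m^2


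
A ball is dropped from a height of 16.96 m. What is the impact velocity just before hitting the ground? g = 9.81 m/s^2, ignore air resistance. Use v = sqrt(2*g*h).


v = sqrt(2 * g * h)
v = sqrt(2 * 9.81 * 16.96)
v = sqrt(332.7552) = 18.2416 m/s

18.2416 m/s


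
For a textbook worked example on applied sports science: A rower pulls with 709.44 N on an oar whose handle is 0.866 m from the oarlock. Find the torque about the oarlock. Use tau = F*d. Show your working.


tau = F * d
tau = 709.44 * 0.866
tau = 614.375 N*m

614.375 N*m


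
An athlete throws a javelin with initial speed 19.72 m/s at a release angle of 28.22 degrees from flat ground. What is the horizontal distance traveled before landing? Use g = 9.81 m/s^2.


R = v^2 * sin(2*theta) / g
Convert angle to radians: theta = 28.22 deg = 0.4925 rad
sin(2*theta) = sin(0.9851) = 0.8333
R = 19.72^2 * 0.8333 / 9.81
R = 388.8784 * 0.8333 / 9.81 = 33.0332 m

33.0332 m


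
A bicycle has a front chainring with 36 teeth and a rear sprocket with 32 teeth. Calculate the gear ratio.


GR = front_teeth / rear_teeth
GR = 36 / 32
GR = 1.125

1.125


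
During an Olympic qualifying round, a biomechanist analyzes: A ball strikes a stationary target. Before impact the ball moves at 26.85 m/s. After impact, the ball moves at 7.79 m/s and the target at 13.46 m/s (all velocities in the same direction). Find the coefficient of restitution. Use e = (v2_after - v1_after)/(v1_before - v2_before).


e = (v2_after - v1_after) / (v1_before - v2_before)
Numerator = 13.46 - 7.79 = 5.67
Denominator = 26.85 - 0 = 26.85
e = 5.67 / 26.85 = 0.2112

0.2112


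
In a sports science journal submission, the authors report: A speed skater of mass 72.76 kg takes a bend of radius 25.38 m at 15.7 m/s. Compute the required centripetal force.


Fc = m * v^2 / r
v^2 = 15.7^2 = 246.49
Fc = 72.76 * 246.49 / 25.38
Fc = 17934.6124 / 25.38 = 706.6435 N

706.6435 N


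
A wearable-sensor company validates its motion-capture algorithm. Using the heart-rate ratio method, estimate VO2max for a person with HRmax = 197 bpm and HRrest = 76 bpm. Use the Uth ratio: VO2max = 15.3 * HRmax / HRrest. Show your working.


VO2max = 15.3 * HRmax / HRrest
VO2max = 15.3 * 197 / 76
VO2max = 3014.1 / 76 = 39.6592 mL/kg/min

39.6592 mL/kg/min


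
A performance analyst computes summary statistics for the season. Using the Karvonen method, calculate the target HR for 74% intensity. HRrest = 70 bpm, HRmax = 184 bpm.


Target = HRrest + pct*(HRmax - HRrest)
Heart rate reserve = HRmax - HRrest = 184 - 70 = 114 bpm
Fraction = 74% = 0.74
Target = 70 + 0.74 * 114
Target = 70 + 84.36 = 154.36 bpm

154.36 bpm


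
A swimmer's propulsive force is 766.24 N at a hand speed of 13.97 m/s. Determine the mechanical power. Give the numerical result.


P = F * v
P = 766.24 * 13.97
P = 10704.3728 W

10704.3728 W


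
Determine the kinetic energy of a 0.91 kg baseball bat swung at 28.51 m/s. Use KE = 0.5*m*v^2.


KE = 0.5 * m * v^2
KE = 0.5 * 0.91 * 28.51^2
KE = 0.5 * 0.91 * 812.8201 = 369.8331 J

369.8331 J


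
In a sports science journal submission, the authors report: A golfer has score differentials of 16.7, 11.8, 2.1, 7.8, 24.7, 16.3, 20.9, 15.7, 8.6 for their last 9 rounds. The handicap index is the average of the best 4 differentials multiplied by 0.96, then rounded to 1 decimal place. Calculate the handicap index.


All differentials: 16.7, 11.8, 2.1, 7.8, 24.7, 16.3, 20.9, 15.7, 8.6
Sorted: 2.1, 7.8, 8.6, 11.8, 15.7, 16.3, 16.7, 20.9, 24.7
Best 4: 2.1, 7.8, 8.6, 11.8
Average of best = 30.3 / 4 = 7.575
Raw index = 7.575 * 0.96 = 7.272
Handicap index = round(7.272, 1) = 7.3

7.3


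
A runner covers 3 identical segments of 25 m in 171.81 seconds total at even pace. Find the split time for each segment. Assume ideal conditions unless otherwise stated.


Split time = total_time / n_laps = 171.81 / 3
Split time = 57.27 s per lap

57.27 s


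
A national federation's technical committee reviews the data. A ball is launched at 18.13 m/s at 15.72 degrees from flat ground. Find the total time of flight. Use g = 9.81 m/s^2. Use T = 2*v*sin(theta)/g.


T = 2*v*sin(theta)/g
sin(theta) = sin(15.72 deg) = 0.2709
T = 2*18.13*0.2709 / 9.81
T = 9.8242 / 9.81 = 1.0014 s

1.0014 s


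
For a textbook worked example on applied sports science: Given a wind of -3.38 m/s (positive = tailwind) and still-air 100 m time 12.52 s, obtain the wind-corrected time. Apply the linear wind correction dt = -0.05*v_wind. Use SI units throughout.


dt = -0.05 * v_wind = -0.05 * -3.38 = 0.169 s
t_corrected = t_still + dt = 12.52 + (0.169)
t_corrected = 12.689 s

12.689 s


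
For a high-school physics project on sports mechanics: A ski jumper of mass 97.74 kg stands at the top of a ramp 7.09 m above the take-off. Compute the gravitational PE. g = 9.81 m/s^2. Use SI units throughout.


PE = m * g * h
PE = 97.74 * 9.81 * 7.09
PE = 958.8294 * 7.09 = 6798.1004 J

6798.1004 J


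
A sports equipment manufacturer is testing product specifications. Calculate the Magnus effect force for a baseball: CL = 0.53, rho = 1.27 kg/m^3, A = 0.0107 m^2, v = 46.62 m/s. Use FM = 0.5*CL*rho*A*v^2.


FM = 0.5 * CL * rho * A * v^2
FM = 0.5 * 0.53 * 1.27 * 0.0107 * 46.62^2
v^2 = 2173.4244
FM = 0.5 * 0.53 * 1.27 * 0.0107 * 2173.4244 = 7.8267 N

7.8267 N


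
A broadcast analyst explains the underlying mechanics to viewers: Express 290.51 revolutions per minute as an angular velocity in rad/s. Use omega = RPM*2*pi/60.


omega = RPM * 2 * pi / 60
omega = 290.51 * 2 * 3.14159 / 60
omega = 1825.3282 / 60 = 30.4221 rad/s

30.4221 rad/s


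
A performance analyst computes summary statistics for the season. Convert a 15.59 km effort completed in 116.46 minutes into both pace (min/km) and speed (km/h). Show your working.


Pace = time / distance = 116.46 min / 15.59 km = 7.4702 min/km
Speed = distance / time_in_hours = 15.59 / 1.941 hr
Speed = 8.0319 km/h

7.4702 min/km, 8.0319 km/h


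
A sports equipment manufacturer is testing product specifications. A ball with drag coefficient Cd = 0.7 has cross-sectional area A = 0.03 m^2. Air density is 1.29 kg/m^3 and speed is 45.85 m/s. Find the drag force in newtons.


Fd = 0.5 * Cd * rho * A * v^2
Fd = 0.5 * 0.7 * 1.29 * 0.03 * 45.85^2
v^2 = 2102.2225
Fd = 0.5 * 0.7 * 1.29 * 0.03 * 2102.2225 = 28.4746 N

28.4746 N


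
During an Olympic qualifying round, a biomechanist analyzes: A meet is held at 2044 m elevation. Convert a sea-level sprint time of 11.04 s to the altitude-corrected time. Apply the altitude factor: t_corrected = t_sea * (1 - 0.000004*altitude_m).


Correction factor = 1 - 0.000004 * 2044 = 0.991824
t_corrected = t_sea * factor = 11.04 * 0.991824
t_corrected = 10.9497 s

10.9497 s


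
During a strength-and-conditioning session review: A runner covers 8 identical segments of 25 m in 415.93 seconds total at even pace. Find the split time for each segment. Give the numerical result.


Split time = total_time / n_laps = 415.93 / 8
Split time = 51.9913 s per lap

51.9913 s


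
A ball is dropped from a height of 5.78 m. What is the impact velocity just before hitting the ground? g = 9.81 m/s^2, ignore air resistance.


v = sqrt(2 * g * h)
v = sqrt(2 * 9.81 * 5.78)
v = sqrt(113.4036) = 10.6491 m/s

10.6491 m/s


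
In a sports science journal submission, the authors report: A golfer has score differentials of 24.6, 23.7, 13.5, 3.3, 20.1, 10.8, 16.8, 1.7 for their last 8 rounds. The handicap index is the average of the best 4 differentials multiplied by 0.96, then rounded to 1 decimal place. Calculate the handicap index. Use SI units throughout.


All differentials: 24.6, 23.7, 13.5, 3.3, 20.1, 10.8, 16.8, 1.7
Sorted: 1.7, 3.3, 10.8, 13.5, 16.8, 20.1, 23.7, 24.6
Best 4: 1.7, 3.3, 10.8, 13.5
Average of best = 29.3 / 4 = 7.325
Raw index = 7.325 * 0.96 = 7.032
Handicap index = round(7.032, 1) = 7.0

7.0


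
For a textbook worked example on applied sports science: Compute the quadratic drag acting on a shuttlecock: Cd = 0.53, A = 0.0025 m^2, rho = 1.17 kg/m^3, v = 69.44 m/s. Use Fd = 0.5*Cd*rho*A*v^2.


Fd = 0.5 * Cd * rho * A * v^2
Fd = 0.5 * 0.53 * 1.17 * 0.0025 * 69.44^2
v^2 = 4821.9136
Fd = 0.5 * 0.53 * 1.17 * 0.0025 * 4821.9136 = 3.7376 N

3.7376 N


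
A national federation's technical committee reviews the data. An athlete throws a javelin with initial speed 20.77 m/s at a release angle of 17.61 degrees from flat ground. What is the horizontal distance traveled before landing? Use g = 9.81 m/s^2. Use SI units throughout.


R = v^2 * sin(2*theta) / g
Convert angle to radians: theta = 17.61 deg = 0.3074 rad
sin(2*theta) = sin(0.6147) = 0.5767
R = 20.77^2 * 0.5767 / 9.81
R = 431.3929 * 0.5767 / 9.81 = 25.361 m

25.361 m


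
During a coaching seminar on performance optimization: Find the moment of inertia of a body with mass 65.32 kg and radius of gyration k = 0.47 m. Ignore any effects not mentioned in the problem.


I = m * k^2
I = 65.32 * 0.47^2
I = 65.32 * 0.2209 = 14.4292 kg*m^2

14.4292 kg*m^2


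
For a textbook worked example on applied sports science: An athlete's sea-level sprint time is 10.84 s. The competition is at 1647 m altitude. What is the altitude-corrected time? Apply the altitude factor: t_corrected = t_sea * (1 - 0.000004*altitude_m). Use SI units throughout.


Correction factor = 1 - 0.000004 * 1647 = 0.993412
t_corrected = t_sea * factor = 10.84 * 0.993412
t_corrected = 10.7686 s

10.7686 s


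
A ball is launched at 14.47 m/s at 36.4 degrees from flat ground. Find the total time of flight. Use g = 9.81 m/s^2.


T = 2*v*sin(theta)/g
sin(theta) = sin(36.4 deg) = 0.5934
T = 2*14.47*0.5934 / 9.81
T = 17.1735 / 9.81 = 1.7506 s

1.7506 s


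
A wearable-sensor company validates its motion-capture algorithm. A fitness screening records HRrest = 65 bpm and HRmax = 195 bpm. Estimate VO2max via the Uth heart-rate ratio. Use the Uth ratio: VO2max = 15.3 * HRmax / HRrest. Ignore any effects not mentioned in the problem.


VO2max = 15.3 * HRmax / HRrest
VO2max = 15.3 * 195 / 65
VO2max = 2983.5 / 65 = 45.9 mL/kg/min

45.9 mL/kg/min


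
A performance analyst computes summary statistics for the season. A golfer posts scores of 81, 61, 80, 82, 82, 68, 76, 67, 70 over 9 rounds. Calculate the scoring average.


Average = sum / n
Sum = 667
Average = 667 / 9 = 74.1111

74.1111


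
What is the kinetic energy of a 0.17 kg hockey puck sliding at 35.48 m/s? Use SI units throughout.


KE = 0.5 * m * v^2
KE = 0.5 * 0.17 * 35.48^2
KE = 0.5 * 0.17 * 1258.8304 = 107.0006 J

107.0006 J


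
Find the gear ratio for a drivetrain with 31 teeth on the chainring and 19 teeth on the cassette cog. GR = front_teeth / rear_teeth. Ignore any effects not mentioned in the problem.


GR = front_teeth / rear_teeth
GR = 31 / 19
GR = 1.6316

1.6316


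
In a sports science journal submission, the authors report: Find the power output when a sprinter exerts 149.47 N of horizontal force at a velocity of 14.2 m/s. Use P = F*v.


P = F * v
P = 149.47 * 14.2
P = 2122.474 W

2122.474 W


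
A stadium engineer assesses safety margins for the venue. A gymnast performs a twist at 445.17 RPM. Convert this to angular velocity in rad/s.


omega = RPM * 2 * pi / 60
omega = 445.17 * 2 * 3.14159 / 60
omega = 2797.0856 / 60 = 46.6181 rad/s

46.6181 rad/s


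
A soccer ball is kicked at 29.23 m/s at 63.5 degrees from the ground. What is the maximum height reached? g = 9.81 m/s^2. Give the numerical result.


H = (v*sin(theta))^2 / (2*g)
vy = v*sin(theta) = 29.23 * sin(63.5 deg) = 26.1589 m/s
H = vy^2 / (2*g) = 684.2897 / (2*9.81)
H = 684.2897 / 19.62 = 34.8772 m

34.8772 m


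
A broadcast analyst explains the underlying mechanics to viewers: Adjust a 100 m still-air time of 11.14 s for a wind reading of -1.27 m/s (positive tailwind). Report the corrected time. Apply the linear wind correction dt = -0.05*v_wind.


dt = -0.05 * v_wind = -0.05 * -1.27 = 0.0635 s
t_corrected = t_still + dt = 11.14 + (0.0635)
t_corrected = 11.2035 s

11.2035 s


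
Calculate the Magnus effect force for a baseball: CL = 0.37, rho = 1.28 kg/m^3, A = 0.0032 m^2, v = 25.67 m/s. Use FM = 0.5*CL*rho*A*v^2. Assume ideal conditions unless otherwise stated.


FM = 0.5 * CL * rho * A * v^2
FM = 0.5 * 0.37 * 1.28 * 0.0032 * 25.67^2
v^2 = 658.9489
FM = 0.5 * 0.37 * 1.28 * 0.0032 * 658.9489 = 0.4993 N

0.4993 N


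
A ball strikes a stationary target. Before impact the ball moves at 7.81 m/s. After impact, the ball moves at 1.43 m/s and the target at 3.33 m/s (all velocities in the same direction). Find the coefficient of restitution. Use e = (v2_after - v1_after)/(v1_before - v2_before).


e = (v2_after - v1_after) / (v1_before - v2_before)
Numerator = 3.33 - 1.43 = 1.9
Denominator = 7.81 - 0 = 7.81
e = 1.9 / 7.81 = 0.2433

0.2433


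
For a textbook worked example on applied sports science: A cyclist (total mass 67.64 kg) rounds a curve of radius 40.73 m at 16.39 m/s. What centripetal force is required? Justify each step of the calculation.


Fc = m * v^2 / r
v^2 = 16.39^2 = 268.6321
Fc = 67.64 * 268.6321 / 40.73
Fc = 18170.2752 / 40.73 = 446.1153 N

446.1153 N


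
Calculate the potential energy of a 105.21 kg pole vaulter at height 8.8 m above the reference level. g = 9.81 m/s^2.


PE = m * g * h
PE = 105.21 * 9.81 * 8.8
PE = 1032.1101 * 8.8 = 9082.5689 J

9082.5689 J


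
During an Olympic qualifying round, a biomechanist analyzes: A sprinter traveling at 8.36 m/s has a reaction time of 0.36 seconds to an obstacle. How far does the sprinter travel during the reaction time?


d = v * t
d = 8.36 * 0.36
d = 3.0096 m

3.0096 m


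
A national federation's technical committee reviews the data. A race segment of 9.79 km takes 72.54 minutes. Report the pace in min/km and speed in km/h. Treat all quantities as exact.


Pace = time / distance = 72.54 min / 9.79 km = 7.4096 min/km
Speed = distance / time_in_hours = 9.79 / 1.209 hr
Speed = 8.0976 km/h

7.4096 min/km, 8.0976 km/h


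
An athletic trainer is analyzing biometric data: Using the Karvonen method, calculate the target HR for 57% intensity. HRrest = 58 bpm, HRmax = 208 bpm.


Target = HRrest + pct*(HRmax - HRrest)
Heart rate reserve = HRmax - HRrest = 208 - 58 = 150 bpm
Fraction = 57% = 0.57
Target = 58 + 0.57 * 150
Target = 58 + 85.5 = 143.5 bpm

143.5 bpm


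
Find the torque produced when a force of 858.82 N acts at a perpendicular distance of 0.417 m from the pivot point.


tau = F * d
tau = 858.82 * 0.417
tau = 358.1279 N*m

358.1279 N*m


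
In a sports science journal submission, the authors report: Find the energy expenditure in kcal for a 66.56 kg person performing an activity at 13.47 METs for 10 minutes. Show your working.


kcal = MET * mass * time_hr
Convert time: 10 min = 0.1667 hr
kcal = 13.47 * 66.56 * 0.1667
kcal = 149.4272 kcal

149.4272 kcal


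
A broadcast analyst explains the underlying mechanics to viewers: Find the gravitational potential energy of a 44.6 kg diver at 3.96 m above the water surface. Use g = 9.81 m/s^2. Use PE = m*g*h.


PE = m * g * h
PE = 44.6 * 9.81 * 3.96
PE = 437.526 * 3.96 = 1732.603 J

1732.603 J


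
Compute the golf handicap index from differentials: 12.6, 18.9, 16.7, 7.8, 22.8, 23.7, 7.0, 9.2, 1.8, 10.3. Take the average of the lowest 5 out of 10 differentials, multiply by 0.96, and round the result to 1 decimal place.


All differentials: 12.6, 18.9, 16.7, 7.8, 22.8, 23.7, 7.0, 9.2, 1.8, 10.3
Sorted: 1.8, 7.0, 7.8, 9.2, 10.3, 12.6, 16.7, 18.9, 22.8, 23.7
Best 5: 1.8, 7.0, 7.8, 9.2, 10.3
Average of best = 36.1 / 5 = 7.22
Raw index = 7.22 * 0.96 = 6.9312
Handicap index = round(6.9312, 1) = 6.9

6.9


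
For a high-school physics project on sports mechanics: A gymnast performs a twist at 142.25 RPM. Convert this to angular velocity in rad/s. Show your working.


omega = RPM * 2 * pi / 60
omega = 142.25 * 2 * 3.14159 / 60
omega = 893.7831 / 60 = 14.8964 rad/s

14.8964 rad/s


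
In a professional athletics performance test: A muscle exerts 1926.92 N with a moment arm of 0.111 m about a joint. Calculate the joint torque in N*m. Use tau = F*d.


tau = F * d
tau = 1926.92 * 0.111
tau = 213.8881 N*m

213.8881 N*m


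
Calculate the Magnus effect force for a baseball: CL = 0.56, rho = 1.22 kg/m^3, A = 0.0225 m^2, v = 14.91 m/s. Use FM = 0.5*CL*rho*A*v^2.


FM = 0.5 * CL * rho * A * v^2
FM = 0.5 * 0.56 * 1.22 * 0.0225 * 14.91^2
v^2 = 222.3081
FM = 0.5 * 0.56 * 1.22 * 0.0225 * 222.3081 = 1.7087 N

1.7087 N


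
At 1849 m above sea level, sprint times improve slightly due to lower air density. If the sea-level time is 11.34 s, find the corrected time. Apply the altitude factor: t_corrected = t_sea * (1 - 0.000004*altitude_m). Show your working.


Correction factor = 1 - 0.000004 * 1849 = 0.992604
t_corrected = t_sea * factor = 11.34 * 0.992604
t_corrected = 11.2561 s

11.2561 s


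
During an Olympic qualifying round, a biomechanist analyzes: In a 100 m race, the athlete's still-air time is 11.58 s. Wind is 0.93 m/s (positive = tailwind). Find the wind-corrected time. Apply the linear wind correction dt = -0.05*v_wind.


dt = -0.05 * v_wind = -0.05 * 0.93 = -0.0465 s
t_corrected = t_still + dt = 11.58 + (-0.0465)
t_corrected = 11.5335 s

11.5335 s
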